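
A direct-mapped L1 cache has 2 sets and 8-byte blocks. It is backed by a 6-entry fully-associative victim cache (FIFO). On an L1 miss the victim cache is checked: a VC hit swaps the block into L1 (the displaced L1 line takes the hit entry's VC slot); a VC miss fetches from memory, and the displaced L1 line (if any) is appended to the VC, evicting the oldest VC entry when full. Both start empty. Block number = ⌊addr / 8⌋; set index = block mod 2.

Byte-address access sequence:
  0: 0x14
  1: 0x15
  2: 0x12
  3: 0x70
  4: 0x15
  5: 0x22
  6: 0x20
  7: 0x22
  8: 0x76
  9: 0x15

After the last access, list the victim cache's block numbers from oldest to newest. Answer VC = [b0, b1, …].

  [0] addr=0x14 blk=2 s=0: MISS | VC []
  [1] addr=0x15 blk=2 s=0: L1-HIT | VC []
  [2] addr=0x12 blk=2 s=0: L1-HIT | VC []
  [3] addr=0x70 blk=14 s=0: MISS | VC [2]
  [4] addr=0x15 blk=2 s=0: VC-HIT | VC [14]
  [5] addr=0x22 blk=4 s=0: MISS | VC [14, 2]
  [6] addr=0x20 blk=4 s=0: L1-HIT | VC [14, 2]
  [7] addr=0x22 blk=4 s=0: L1-HIT | VC [14, 2]
  [8] addr=0x76 blk=14 s=0: VC-HIT | VC [4, 2]
  [9] addr=0x15 blk=2 s=0: VC-HIT | VC [4, 14]

VC = [4, 14]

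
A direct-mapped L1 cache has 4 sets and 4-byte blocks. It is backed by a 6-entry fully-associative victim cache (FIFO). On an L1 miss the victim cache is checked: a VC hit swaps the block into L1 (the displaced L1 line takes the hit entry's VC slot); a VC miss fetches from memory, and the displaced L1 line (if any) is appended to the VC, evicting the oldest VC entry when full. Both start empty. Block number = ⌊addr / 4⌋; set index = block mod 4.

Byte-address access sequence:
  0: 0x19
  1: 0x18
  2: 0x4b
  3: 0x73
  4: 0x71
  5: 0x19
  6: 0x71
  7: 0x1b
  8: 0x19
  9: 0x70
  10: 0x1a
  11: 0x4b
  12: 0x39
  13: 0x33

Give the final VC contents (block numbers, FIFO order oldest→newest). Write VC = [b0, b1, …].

  [0] addr=0x19 blk=6 s=2: MISS | VC []
  [1] addr=0x18 blk=6 s=2: L1-HIT | VC []
  [2] addr=0x4b blk=18 s=2: MISS | VC [6]
  [3] addr=0x73 blk=28 s=0: MISS | VC [6]
  [4] addr=0x71 blk=28 s=0: L1-HIT | VC [6]
  [5] addr=0x19 blk=6 s=2: VC-HIT | VC [18]
  [6] addr=0x71 blk=28 s=0: L1-HIT | VC [18]
  [7] addr=0x1b blk=6 s=2: L1-HIT | VC [18]
  [8] addr=0x19 blk=6 s=2: L1-HIT | VC [18]
  [9] addr=0x70 blk=28 s=0: L1-HIT | VC [18]
  [10] addr=0x1a blk=6 s=2: L1-HIT | VC [18]
  [11] addr=0x4b blk=18 s=2: VC-HIT | VC [6]
  [12] addr=0x39 blk=14 s=2: MISS | VC [6, 18]
  [13] addr=0x33 blk=12 s=0: MISS | VC [6, 18, 28]

VC = [6, 18, 28]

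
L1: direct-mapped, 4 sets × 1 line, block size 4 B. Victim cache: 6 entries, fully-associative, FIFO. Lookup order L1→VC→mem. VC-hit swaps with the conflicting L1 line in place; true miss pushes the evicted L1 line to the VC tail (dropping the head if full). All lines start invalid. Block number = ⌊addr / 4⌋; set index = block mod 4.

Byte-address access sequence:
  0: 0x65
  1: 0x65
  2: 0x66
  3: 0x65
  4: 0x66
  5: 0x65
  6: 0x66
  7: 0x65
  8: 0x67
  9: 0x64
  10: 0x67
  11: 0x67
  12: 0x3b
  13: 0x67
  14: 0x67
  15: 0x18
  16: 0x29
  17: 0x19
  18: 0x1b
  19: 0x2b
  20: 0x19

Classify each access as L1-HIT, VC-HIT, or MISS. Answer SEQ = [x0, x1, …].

  [0] addr=0x65 blk=25 s=1: MISS | VC []
  [1] addr=0x65 blk=25 s=1: L1-HIT | VC []
  [2] addr=0x66 blk=25 s=1: L1-HIT | VC []
  [3] addr=0x65 blk=25 s=1: L1-HIT | VC []
  [4] addr=0x66 blk=25 s=1: L1-HIT | VC []
  [5] addr=0x65 blk=25 s=1: L1-HIT | VC []
  [6] addr=0x66 blk=25 s=1: L1-HIT | VC []
  [7] addr=0x65 blk=25 s=1: L1-HIT | VC []
  [8] addr=0x67 blk=25 s=1: L1-HIT | VC []
  [9] addr=0x64 blk=25 s=1: L1-HIT | VC []
  [10] addr=0x67 blk=25 s=1: L1-HIT | VC []
  [11] addr=0x67 blk=25 s=1: L1-HIT | VC []
  [12] addr=0x3b blk=14 s=2: MISS | VC []
  [13] addr=0x67 blk=25 s=1: L1-HIT | VC []
  [14] addr=0x67 blk=25 s=1: L1-HIT | VC []
  [15] addr=0x18 blk=6 s=2: MISS | VC [14]
  [16] addr=0x29 blk=10 s=2: MISS | VC [14, 6]
  [17] addr=0x19 blk=6 s=2: VC-HIT | VC [14, 10]
  [18] addr=0x1b blk=6 s=2: L1-HIT | VC [14, 10]
  [19] addr=0x2b blk=10 s=2: VC-HIT | VC [14, 6]
  [20] addr=0x19 blk=6 s=2: VC-HIT | VC [14, 10]

SEQ = [MISS, L1-HIT, L1-HIT, L1-HIT, L1-HIT, L1-HIT, L1-HIT, L1-HIT, L1-HIT, L1-HIT, L1-HIT, L1-HIT, MISS, L1-HIT, L1-HIT, MISS, MISS, VC-HIT, L1-HIT, VC-HIT, VC-HIT]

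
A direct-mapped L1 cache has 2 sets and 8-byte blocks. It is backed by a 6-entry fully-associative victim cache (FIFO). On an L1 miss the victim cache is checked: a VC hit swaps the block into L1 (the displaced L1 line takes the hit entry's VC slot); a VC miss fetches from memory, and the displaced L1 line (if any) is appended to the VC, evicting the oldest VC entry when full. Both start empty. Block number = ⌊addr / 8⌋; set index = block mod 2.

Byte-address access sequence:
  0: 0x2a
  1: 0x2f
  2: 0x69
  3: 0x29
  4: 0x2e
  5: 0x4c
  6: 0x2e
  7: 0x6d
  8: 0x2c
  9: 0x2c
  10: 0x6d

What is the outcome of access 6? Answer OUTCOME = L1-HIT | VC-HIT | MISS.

OUTCOME = VC-HIT

  [0] addr=0x2a blk=5 s=1: MISS | VC []
  [1] addr=0x2f blk=5 s=1: L1-HIT | VC []
  [2] addr=0x69 blk=13 s=1: MISS | VC [5]
  [3] addr=0x29 blk=5 s=1: VC-HIT | VC [13]
  [4] addr=0x2e blk=5 s=1: L1-HIT | VC [13]
  [5] addr=0x4c blk=9 s=1: MISS | VC [13, 5]
  [6] addr=0x2e blk=5 s=1: VC-HIT | VC [13, 9]
  [7] addr=0x6d blk=13 s=1: VC-HIT | VC [5, 9]
  [8] addr=0x2c blk=5 s=1: VC-HIT | VC [13, 9]
  [9] addr=0x2c blk=5 s=1: L1-HIT | VC [13, 9]
  [10] addr=0x6d blk=13 s=1: VC-HIT | VC [5, 9]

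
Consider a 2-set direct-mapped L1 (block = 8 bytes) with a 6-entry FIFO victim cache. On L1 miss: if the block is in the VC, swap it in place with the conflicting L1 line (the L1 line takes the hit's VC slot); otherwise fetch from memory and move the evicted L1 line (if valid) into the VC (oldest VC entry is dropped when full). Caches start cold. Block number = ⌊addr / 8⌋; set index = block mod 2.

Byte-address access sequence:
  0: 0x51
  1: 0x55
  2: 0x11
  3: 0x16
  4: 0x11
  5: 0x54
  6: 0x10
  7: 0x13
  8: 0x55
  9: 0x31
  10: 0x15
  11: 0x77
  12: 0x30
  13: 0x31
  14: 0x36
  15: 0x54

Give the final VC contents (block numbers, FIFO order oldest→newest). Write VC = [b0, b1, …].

#0 0x51→b10/s0 MISS; vc=[]
#1 0x55→b10/s0 L1-HIT; vc=[]
#2 0x11→b2/s0 MISS; vc=[10]
#3 0x16→b2/s0 L1-HIT; vc=[10]
#4 0x11→b2/s0 L1-HIT; vc=[10]
#5 0x54→b10/s0 VC-HIT; vc=[2]
#6 0x10→b2/s0 VC-HIT; vc=[10]
#7 0x13→b2/s0 L1-HIT; vc=[10]
#8 0x55→b10/s0 VC-HIT; vc=[2]
#9 0x31→b6/s0 MISS; vc=[2,10]
#10 0x15→b2/s0 VC-HIT; vc=[6,10]
#11 0x77→b14/s0 MISS; vc=[6,10,2]
#12 0x30→b6/s0 VC-HIT; vc=[14,10,2]
#13 0x31→b6/s0 L1-HIT; vc=[14,10,2]
#14 0x36→b6/s0 L1-HIT; vc=[14,10,2]
#15 0x54→b10/s0 VC-HIT; vc=[14,6,2]

VC = [14, 6, 2]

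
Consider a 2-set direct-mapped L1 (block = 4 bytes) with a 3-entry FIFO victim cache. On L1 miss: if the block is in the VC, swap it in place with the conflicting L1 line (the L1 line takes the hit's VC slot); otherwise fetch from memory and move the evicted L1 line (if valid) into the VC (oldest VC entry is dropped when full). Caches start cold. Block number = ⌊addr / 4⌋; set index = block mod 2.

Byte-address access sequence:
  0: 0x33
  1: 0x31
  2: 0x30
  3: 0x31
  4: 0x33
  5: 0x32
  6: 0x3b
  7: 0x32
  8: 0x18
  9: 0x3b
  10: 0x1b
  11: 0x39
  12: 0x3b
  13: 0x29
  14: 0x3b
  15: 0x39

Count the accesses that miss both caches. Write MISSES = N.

MISSES = 4

#0 0x33→b12/s0 MISS; vc=[]
#1 0x31→b12/s0 L1-HIT; vc=[]
#2 0x30→b12/s0 L1-HIT; vc=[]
#3 0x31→b12/s0 L1-HIT; vc=[]
#4 0x33→b12/s0 L1-HIT; vc=[]
#5 0x32→b12/s0 L1-HIT; vc=[]
#6 0x3b→b14/s0 MISS; vc=[12]
#7 0x32→b12/s0 VC-HIT; vc=[14]
#8 0x18→b6/s0 MISS; vc=[14,12]
#9 0x3b→b14/s0 VC-HIT; vc=[6,12]
#10 0x1b→b6/s0 VC-HIT; vc=[14,12]
#11 0x39→b14/s0 VC-HIT; vc=[6,12]
#12 0x3b→b14/s0 L1-HIT; vc=[6,12]
#13 0x29→b10/s0 MISS; vc=[6,12,14]
#14 0x3b→b14/s0 VC-HIT; vc=[6,12,10]
#15 0x39→b14/s0 L1-HIT; vc=[6,12,10]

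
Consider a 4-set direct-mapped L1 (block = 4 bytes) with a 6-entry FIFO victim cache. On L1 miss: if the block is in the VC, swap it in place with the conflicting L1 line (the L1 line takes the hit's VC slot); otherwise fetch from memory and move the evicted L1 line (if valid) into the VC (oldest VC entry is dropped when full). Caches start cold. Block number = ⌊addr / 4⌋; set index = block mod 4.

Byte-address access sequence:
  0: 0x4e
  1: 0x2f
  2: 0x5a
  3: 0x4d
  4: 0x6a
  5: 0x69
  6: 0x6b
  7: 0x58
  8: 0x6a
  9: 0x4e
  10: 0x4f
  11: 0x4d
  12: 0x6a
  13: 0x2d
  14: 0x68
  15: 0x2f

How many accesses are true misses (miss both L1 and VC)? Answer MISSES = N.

0: 0x4e (blk 19, set 3) → MISS  vc=[]
1: 0x2f (blk 11, set 3) → MISS  vc=[19]
2: 0x5a (blk 22, set 2) → MISS  vc=[19]
3: 0x4d (blk 19, set 3) → VC-HIT  vc=[11]
4: 0x6a (blk 26, set 2) → MISS  vc=[11, 22]
5: 0x69 (blk 26, set 2) → L1-HIT  vc=[11, 22]
6: 0x6b (blk 26, set 2) → L1-HIT  vc=[11, 22]
7: 0x58 (blk 22, set 2) → VC-HIT  vc=[11, 26]
8: 0x6a (blk 26, set 2) → VC-HIT  vc=[11, 22]
9: 0x4e (blk 19, set 3) → L1-HIT  vc=[11, 22]
10: 0x4f (blk 19, set 3) → L1-HIT  vc=[11, 22]
11: 0x4d (blk 19, set 3) → L1-HIT  vc=[11, 22]
12: 0x6a (blk 26, set 2) → L1-HIT  vc=[11, 22]
13: 0x2d (blk 11, set 3) → VC-HIT  vc=[19, 22]
14: 0x68 (blk 26, set 2) → L1-HIT  vc=[19, 22]
15: 0x2f (blk 11, set 3) → L1-HIT  vc=[19, 22]

MISSES = 4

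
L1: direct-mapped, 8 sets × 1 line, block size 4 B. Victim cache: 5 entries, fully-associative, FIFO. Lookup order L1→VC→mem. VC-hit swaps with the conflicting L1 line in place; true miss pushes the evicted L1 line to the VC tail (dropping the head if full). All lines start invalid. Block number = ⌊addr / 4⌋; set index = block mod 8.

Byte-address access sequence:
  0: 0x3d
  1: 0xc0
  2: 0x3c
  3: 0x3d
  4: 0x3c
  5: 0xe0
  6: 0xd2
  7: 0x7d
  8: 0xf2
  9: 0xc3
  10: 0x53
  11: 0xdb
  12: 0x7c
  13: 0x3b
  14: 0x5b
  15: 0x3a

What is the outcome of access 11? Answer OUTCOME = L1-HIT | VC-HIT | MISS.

OUTCOME = MISS

0: 0x3d (blk 15, set 7) → MISS  vc=[]
1: 0xc0 (blk 48, set 0) → MISS  vc=[]
2: 0x3c (blk 15, set 7) → L1-HIT  vc=[]
3: 0x3d (blk 15, set 7) → L1-HIT  vc=[]
4: 0x3c (blk 15, set 7) → L1-HIT  vc=[]
5: 0xe0 (blk 56, set 0) → MISS  vc=[48]
6: 0xd2 (blk 52, set 4) → MISS  vc=[48]
7: 0x7d (blk 31, set 7) → MISS  vc=[48, 15]
8: 0xf2 (blk 60, set 4) → MISS  vc=[48, 15, 52]
9: 0xc3 (blk 48, set 0) → VC-HIT  vc=[56, 15, 52]
10: 0x53 (blk 20, set 4) → MISS  vc=[56, 15, 52, 60]
11: 0xdb (blk 54, set 6) → MISS  vc=[56, 15, 52, 60]
12: 0x7c (blk 31, set 7) → L1-HIT  vc=[56, 15, 52, 60]
13: 0x3b (blk 14, set 6) → MISS  vc=[56, 15, 52, 60, 54]
14: 0x5b (blk 22, set 6) → MISS  vc=[15, 52, 60, 54, 14]
15: 0x3a (blk 14, set 6) → VC-HIT  vc=[15, 52, 60, 54, 22]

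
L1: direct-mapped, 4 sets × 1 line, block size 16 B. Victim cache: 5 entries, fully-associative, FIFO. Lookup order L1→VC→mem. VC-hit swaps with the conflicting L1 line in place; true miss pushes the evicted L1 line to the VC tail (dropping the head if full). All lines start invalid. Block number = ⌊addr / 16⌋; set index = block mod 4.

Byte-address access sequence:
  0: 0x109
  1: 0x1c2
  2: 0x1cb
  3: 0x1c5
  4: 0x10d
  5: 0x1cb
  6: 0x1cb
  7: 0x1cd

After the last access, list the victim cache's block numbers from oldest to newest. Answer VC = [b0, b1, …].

VC = [16]

  [0] addr=0x109 blk=16 s=0: MISS | VC []
  [1] addr=0x1c2 blk=28 s=0: MISS | VC [16]
  [2] addr=0x1cb blk=28 s=0: L1-HIT | VC [16]
  [3] addr=0x1c5 blk=28 s=0: L1-HIT | VC [16]
  [4] addr=0x10d blk=16 s=0: VC-HIT | VC [28]
  [5] addr=0x1cb blk=28 s=0: VC-HIT | VC [16]
  [6] addr=0x1cb blk=28 s=0: L1-HIT | VC [16]
  [7] addr=0x1cd blk=28 s=0: L1-HIT | VC [16]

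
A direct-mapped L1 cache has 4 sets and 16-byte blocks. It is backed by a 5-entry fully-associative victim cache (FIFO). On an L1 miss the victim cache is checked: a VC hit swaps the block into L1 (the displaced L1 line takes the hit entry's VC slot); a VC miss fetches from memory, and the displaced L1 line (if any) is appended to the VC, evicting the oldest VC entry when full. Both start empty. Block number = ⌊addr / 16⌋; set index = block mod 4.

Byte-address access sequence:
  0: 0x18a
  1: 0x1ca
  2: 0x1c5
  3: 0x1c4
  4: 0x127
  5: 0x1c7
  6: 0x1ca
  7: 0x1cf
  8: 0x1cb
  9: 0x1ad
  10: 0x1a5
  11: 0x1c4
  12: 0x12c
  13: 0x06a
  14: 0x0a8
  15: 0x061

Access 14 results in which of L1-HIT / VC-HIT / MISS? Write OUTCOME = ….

OUTCOME = MISS

0: 0x18a (blk 24, set 0) → MISS  vc=[]
1: 0x1ca (blk 28, set 0) → MISS  vc=[24]
2: 0x1c5 (blk 28, set 0) → L1-HIT  vc=[24]
3: 0x1c4 (blk 28, set 0) → L1-HIT  vc=[24]
4: 0x127 (blk 18, set 2) → MISS  vc=[24]
5: 0x1c7 (blk 28, set 0) → L1-HIT  vc=[24]
6: 0x1ca (blk 28, set 0) → L1-HIT  vc=[24]
7: 0x1cf (blk 28, set 0) → L1-HIT  vc=[24]
8: 0x1cb (blk 28, set 0) → L1-HIT  vc=[24]
9: 0x1ad (blk 26, set 2) → MISS  vc=[24, 18]
10: 0x1a5 (blk 26, set 2) → L1-HIT  vc=[24, 18]
11: 0x1c4 (blk 28, set 0) → L1-HIT  vc=[24, 18]
12: 0x12c (blk 18, set 2) → VC-HIT  vc=[24, 26]
13: 0x6a (blk 6, set 2) → MISS  vc=[24, 26, 18]
14: 0xa8 (blk 10, set 2) → MISS  vc=[24, 26, 18, 6]
15: 0x61 (blk 6, set 2) → VC-HIT  vc=[24, 26, 18, 10]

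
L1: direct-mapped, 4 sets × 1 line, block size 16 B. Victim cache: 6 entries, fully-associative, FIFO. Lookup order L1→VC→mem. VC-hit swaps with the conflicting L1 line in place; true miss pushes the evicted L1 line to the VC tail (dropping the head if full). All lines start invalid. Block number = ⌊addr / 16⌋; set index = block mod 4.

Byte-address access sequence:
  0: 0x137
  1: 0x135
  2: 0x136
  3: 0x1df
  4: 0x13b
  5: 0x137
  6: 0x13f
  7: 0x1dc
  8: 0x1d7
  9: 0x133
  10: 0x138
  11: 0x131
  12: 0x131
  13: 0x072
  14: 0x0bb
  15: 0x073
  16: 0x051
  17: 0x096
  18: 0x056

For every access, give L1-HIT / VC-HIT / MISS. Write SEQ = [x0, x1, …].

SEQ = [MISS, L1-HIT, L1-HIT, MISS, L1-HIT, L1-HIT, L1-HIT, L1-HIT, L1-HIT, L1-HIT, L1-HIT, L1-HIT, L1-HIT, MISS, MISS, VC-HIT, MISS, MISS, VC-HIT]

0: 0x137 (blk 19, set 3) → MISS  vc=[]
1: 0x135 (blk 19, set 3) → L1-HIT  vc=[]
2: 0x136 (blk 19, set 3) → L1-HIT  vc=[]
3: 0x1df (blk 29, set 1) → MISS  vc=[]
4: 0x13b (blk 19, set 3) → L1-HIT  vc=[]
5: 0x137 (blk 19, set 3) → L1-HIT  vc=[]
6: 0x13f (blk 19, set 3) → L1-HIT  vc=[]
7: 0x1dc (blk 29, set 1) → L1-HIT  vc=[]
8: 0x1d7 (blk 29, set 1) → L1-HIT  vc=[]
9: 0x133 (blk 19, set 3) → L1-HIT  vc=[]
10: 0x138 (blk 19, set 3) → L1-HIT  vc=[]
11: 0x131 (blk 19, set 3) → L1-HIT  vc=[]
12: 0x131 (blk 19, set 3) → L1-HIT  vc=[]
13: 0x72 (blk 7, set 3) → MISS  vc=[19]
14: 0xbb (blk 11, set 3) → MISS  vc=[19, 7]
15: 0x73 (blk 7, set 3) → VC-HIT  vc=[19, 11]
16: 0x51 (blk 5, set 1) → MISS  vc=[19, 11, 29]
17: 0x96 (blk 9, set 1) → MISS  vc=[19, 11, 29, 5]
18: 0x56 (blk 5, set 1) → VC-HIT  vc=[19, 11, 29, 9]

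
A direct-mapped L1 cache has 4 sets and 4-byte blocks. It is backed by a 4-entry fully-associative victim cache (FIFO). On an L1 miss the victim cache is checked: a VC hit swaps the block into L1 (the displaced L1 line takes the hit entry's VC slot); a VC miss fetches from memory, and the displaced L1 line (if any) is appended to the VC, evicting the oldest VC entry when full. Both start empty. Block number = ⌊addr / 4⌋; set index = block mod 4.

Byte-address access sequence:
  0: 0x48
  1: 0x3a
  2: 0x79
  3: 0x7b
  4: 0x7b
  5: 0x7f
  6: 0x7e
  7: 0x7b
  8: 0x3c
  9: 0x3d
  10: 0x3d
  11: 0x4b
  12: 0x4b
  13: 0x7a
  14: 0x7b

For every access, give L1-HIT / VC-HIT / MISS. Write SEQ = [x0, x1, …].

#0 0x48→b18/s2 MISS; vc=[]
#1 0x3a→b14/s2 MISS; vc=[18]
#2 0x79→b30/s2 MISS; vc=[18,14]
#3 0x7b→b30/s2 L1-HIT; vc=[18,14]
#4 0x7b→b30/s2 L1-HIT; vc=[18,14]
#5 0x7f→b31/s3 MISS; vc=[18,14]
#6 0x7e→b31/s3 L1-HIT; vc=[18,14]
#7 0x7b→b30/s2 L1-HIT; vc=[18,14]
#8 0x3c→b15/s3 MISS; vc=[18,14,31]
#9 0x3d→b15/s3 L1-HIT; vc=[18,14,31]
#10 0x3d→b15/s3 L1-HIT; vc=[18,14,31]
#11 0x4b→b18/s2 VC-HIT; vc=[30,14,31]
#12 0x4b→b18/s2 L1-HIT; vc=[30,14,31]
#13 0x7a→b30/s2 VC-HIT; vc=[18,14,31]
#14 0x7b→b30/s2 L1-HIT; vc=[18,14,31]

SEQ = [MISS, MISS, MISS, L1-HIT, L1-HIT, MISS, L1-HIT, L1-HIT, MISS, L1-HIT, L1-HIT, VC-HIT, L1-HIT, VC-HIT, L1-HIT]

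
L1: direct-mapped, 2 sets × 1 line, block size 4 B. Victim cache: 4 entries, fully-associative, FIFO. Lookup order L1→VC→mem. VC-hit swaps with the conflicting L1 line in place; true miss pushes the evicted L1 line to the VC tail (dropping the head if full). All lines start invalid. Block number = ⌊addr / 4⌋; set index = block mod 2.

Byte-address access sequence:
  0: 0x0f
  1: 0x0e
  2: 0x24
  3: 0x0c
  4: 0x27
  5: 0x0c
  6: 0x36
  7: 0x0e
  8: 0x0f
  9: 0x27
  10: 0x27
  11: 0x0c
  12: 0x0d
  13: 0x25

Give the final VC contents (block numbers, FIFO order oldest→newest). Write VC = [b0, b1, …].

#0 0xf→b3/s1 MISS; vc=[]
#1 0xe→b3/s1 L1-HIT; vc=[]
#2 0x24→b9/s1 MISS; vc=[3]
#3 0xc→b3/s1 VC-HIT; vc=[9]
#4 0x27→b9/s1 VC-HIT; vc=[3]
#5 0xc→b3/s1 VC-HIT; vc=[9]
#6 0x36→b13/s1 MISS; vc=[9,3]
#7 0xe→b3/s1 VC-HIT; vc=[9,13]
#8 0xf→b3/s1 L1-HIT; vc=[9,13]
#9 0x27→b9/s1 VC-HIT; vc=[3,13]
#10 0x27→b9/s1 L1-HIT; vc=[3,13]
#11 0xc→b3/s1 VC-HIT; vc=[9,13]
#12 0xd→b3/s1 L1-HIT; vc=[9,13]
#13 0x25→b9/s1 VC-HIT; vc=[3,13]

VC = [3, 13]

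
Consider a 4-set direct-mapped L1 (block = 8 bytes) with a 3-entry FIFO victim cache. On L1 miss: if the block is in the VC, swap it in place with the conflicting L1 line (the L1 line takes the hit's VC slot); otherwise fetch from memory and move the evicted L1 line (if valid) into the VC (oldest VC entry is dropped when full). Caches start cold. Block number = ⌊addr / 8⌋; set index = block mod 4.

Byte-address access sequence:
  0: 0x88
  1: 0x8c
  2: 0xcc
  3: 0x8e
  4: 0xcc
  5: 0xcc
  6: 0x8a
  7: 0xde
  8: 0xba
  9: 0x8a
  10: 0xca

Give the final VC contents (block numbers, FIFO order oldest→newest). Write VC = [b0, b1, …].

  [0] addr=0x88 blk=17 s=1: MISS | VC []
  [1] addr=0x8c blk=17 s=1: L1-HIT | VC []
  [2] addr=0xcc blk=25 s=1: MISS | VC [17]
  [3] addr=0x8e blk=17 s=1: VC-HIT | VC [25]
  [4] addr=0xcc blk=25 s=1: VC-HIT | VC [17]
  [5] addr=0xcc blk=25 s=1: L1-HIT | VC [17]
  [6] addr=0x8a blk=17 s=1: VC-HIT | VC [25]
  [7] addr=0xde blk=27 s=3: MISS | VC [25]
  [8] addr=0xba blk=23 s=3: MISS | VC [25, 27]
  [9] addr=0x8a blk=17 s=1: L1-HIT | VC [25, 27]
  [10] addr=0xca blk=25 s=1: VC-HIT | VC [17, 27]

VC = [17, 27]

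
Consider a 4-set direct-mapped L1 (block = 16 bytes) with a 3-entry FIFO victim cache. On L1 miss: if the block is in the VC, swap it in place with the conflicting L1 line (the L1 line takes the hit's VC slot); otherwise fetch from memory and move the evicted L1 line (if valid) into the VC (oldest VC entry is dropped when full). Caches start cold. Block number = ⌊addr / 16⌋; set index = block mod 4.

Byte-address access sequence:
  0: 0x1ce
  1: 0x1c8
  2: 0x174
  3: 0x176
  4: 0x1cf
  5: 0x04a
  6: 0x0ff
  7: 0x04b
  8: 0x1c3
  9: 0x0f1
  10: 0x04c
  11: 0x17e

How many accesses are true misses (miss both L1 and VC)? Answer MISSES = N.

  [0] addr=0x1ce blk=28 s=0: MISS | VC []
  [1] addr=0x1c8 blk=28 s=0: L1-HIT | VC []
  [2] addr=0x174 blk=23 s=3: MISS | VC []
  [3] addr=0x176 blk=23 s=3: L1-HIT | VC []
  [4] addr=0x1cf blk=28 s=0: L1-HIT | VC []
  [5] addr=0x4a blk=4 s=0: MISS | VC [28]
  [6] addr=0xff blk=15 s=3: MISS | VC [28, 23]
  [7] addr=0x4b blk=4 s=0: L1-HIT | VC [28, 23]
  [8] addr=0x1c3 blk=28 s=0: VC-HIT | VC [4, 23]
  [9] addr=0xf1 blk=15 s=3: L1-HIT | VC [4, 23]
  [10] addr=0x4c blk=4 s=0: VC-HIT | VC [28, 23]
  [11] addr=0x17e blk=23 s=3: VC-HIT | VC [28, 15]

MISSES = 4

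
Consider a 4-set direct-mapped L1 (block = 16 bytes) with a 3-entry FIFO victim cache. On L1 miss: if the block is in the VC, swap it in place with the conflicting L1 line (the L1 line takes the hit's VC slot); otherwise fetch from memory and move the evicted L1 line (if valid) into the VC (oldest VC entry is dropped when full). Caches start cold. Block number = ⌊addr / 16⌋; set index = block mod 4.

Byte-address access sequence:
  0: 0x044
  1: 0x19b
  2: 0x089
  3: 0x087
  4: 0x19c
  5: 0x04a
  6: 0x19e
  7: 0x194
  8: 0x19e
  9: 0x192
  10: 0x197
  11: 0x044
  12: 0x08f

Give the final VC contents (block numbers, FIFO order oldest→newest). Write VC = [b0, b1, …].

VC = [4]

#0 0x44→b4/s0 MISS; vc=[]
#1 0x19b→b25/s1 MISS; vc=[]
#2 0x89→b8/s0 MISS; vc=[4]
#3 0x87→b8/s0 L1-HIT; vc=[4]
#4 0x19c→b25/s1 L1-HIT; vc=[4]
#5 0x4a→b4/s0 VC-HIT; vc=[8]
#6 0x19e→b25/s1 L1-HIT; vc=[8]
#7 0x194→b25/s1 L1-HIT; vc=[8]
#8 0x19e→b25/s1 L1-HIT; vc=[8]
#9 0x192→b25/s1 L1-HIT; vc=[8]
#10 0x197→b25/s1 L1-HIT; vc=[8]
#11 0x44→b4/s0 L1-HIT; vc=[8]
#12 0x8f→b8/s0 VC-HIT; vc=[4]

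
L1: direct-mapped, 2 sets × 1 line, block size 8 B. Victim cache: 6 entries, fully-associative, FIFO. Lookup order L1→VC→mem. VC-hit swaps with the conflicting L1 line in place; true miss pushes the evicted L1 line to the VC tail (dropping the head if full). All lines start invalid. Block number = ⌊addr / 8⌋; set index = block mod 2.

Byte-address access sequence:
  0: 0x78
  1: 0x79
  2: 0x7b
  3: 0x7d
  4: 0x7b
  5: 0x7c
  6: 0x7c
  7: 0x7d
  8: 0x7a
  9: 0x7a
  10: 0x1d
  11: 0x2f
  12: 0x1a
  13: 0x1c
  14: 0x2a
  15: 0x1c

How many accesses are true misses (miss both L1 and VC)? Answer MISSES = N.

MISSES = 3

0: 0x78 (blk 15, set 1) → MISS  vc=[]
1: 0x79 (blk 15, set 1) → L1-HIT  vc=[]
2: 0x7b (blk 15, set 1) → L1-HIT  vc=[]
3: 0x7d (blk 15, set 1) → L1-HIT  vc=[]
4: 0x7b (blk 15, set 1) → L1-HIT  vc=[]
5: 0x7c (blk 15, set 1) → L1-HIT  vc=[]
6: 0x7c (blk 15, set 1) → L1-HIT  vc=[]
7: 0x7d (blk 15, set 1) → L1-HIT  vc=[]
8: 0x7a (blk 15, set 1) → L1-HIT  vc=[]
9: 0x7a (blk 15, set 1) → L1-HIT  vc=[]
10: 0x1d (blk 3, set 1) → MISS  vc=[15]
11: 0x2f (blk 5, set 1) → MISS  vc=[15, 3]
12: 0x1a (blk 3, set 1) → VC-HIT  vc=[15, 5]
13: 0x1c (blk 3, set 1) → L1-HIT  vc=[15, 5]
14: 0x2a (blk 5, set 1) → VC-HIT  vc=[15, 3]
15: 0x1c (blk 3, set 1) → VC-HIT  vc=[15, 5]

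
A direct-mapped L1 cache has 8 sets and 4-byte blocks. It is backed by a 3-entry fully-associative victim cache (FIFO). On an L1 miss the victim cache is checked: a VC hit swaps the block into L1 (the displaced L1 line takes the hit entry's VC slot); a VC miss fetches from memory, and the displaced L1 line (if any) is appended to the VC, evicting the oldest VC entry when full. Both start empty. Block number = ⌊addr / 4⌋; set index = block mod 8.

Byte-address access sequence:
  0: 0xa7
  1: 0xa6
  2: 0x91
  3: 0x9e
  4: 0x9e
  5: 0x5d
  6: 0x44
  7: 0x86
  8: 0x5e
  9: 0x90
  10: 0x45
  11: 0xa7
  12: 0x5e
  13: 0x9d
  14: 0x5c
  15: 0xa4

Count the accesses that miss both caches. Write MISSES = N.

0: 0xa7 (blk 41, set 1) → MISS  vc=[]
1: 0xa6 (blk 41, set 1) → L1-HIT  vc=[]
2: 0x91 (blk 36, set 4) → MISS  vc=[]
3: 0x9e (blk 39, set 7) → MISS  vc=[]
4: 0x9e (blk 39, set 7) → L1-HIT  vc=[]
5: 0x5d (blk 23, set 7) → MISS  vc=[39]
6: 0x44 (blk 17, set 1) → MISS  vc=[39, 41]
7: 0x86 (blk 33, set 1) → MISS  vc=[39, 41, 17]
8: 0x5e (blk 23, set 7) → L1-HIT  vc=[39, 41, 17]
9: 0x90 (blk 36, set 4) → L1-HIT  vc=[39, 41, 17]
10: 0x45 (blk 17, set 1) → VC-HIT  vc=[39, 41, 33]
11: 0xa7 (blk 41, set 1) → VC-HIT  vc=[39, 17, 33]
12: 0x5e (blk 23, set 7) → L1-HIT  vc=[39, 17, 33]
13: 0x9d (blk 39, set 7) → VC-HIT  vc=[23, 17, 33]
14: 0x5c (blk 23, set 7) → VC-HIT  vc=[39, 17, 33]
15: 0xa4 (blk 41, set 1) → L1-HIT  vc=[39, 17, 33]

MISSES = 6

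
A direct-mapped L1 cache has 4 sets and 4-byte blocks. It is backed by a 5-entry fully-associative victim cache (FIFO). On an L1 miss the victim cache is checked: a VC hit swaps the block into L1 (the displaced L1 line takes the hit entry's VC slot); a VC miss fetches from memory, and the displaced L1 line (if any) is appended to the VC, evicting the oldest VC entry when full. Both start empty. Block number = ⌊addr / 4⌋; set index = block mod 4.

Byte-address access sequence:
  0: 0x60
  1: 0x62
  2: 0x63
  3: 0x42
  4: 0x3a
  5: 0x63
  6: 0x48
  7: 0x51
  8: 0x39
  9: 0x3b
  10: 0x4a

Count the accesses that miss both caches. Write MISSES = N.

MISSES = 5

0: 0x60 (blk 24, set 0) → MISS  vc=[]
1: 0x62 (blk 24, set 0) → L1-HIT  vc=[]
2: 0x63 (blk 24, set 0) → L1-HIT  vc=[]
3: 0x42 (blk 16, set 0) → MISS  vc=[24]
4: 0x3a (blk 14, set 2) → MISS  vc=[24]
5: 0x63 (blk 24, set 0) → VC-HIT  vc=[16]
6: 0x48 (blk 18, set 2) → MISS  vc=[16, 14]
7: 0x51 (blk 20, set 0) → MISS  vc=[16, 14, 24]
8: 0x39 (blk 14, set 2) → VC-HIT  vc=[16, 18, 24]
9: 0x3b (blk 14, set 2) → L1-HIT  vc=[16, 18, 24]
10: 0x4a (blk 18, set 2) → VC-HIT  vc=[16, 14, 24]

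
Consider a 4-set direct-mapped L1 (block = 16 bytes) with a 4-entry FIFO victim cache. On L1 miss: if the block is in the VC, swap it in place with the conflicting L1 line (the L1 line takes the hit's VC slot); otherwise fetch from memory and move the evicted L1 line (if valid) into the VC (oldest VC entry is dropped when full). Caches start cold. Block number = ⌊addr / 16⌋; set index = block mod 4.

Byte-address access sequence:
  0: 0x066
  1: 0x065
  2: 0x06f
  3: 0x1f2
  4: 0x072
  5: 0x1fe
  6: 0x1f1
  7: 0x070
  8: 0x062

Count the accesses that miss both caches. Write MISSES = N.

MISSES = 3

0: 0x66 (blk 6, set 2) → MISS  vc=[]
1: 0x65 (blk 6, set 2) → L1-HIT  vc=[]
2: 0x6f (blk 6, set 2) → L1-HIT  vc=[]
3: 0x1f2 (blk 31, set 3) → MISS  vc=[]
4: 0x72 (blk 7, set 3) → MISS  vc=[31]
5: 0x1fe (blk 31, set 3) → VC-HIT  vc=[7]
6: 0x1f1 (blk 31, set 3) → L1-HIT  vc=[7]
7: 0x70 (blk 7, set 3) → VC-HIT  vc=[31]
8: 0x62 (blk 6, set 2) → L1-HIT  vc=[31]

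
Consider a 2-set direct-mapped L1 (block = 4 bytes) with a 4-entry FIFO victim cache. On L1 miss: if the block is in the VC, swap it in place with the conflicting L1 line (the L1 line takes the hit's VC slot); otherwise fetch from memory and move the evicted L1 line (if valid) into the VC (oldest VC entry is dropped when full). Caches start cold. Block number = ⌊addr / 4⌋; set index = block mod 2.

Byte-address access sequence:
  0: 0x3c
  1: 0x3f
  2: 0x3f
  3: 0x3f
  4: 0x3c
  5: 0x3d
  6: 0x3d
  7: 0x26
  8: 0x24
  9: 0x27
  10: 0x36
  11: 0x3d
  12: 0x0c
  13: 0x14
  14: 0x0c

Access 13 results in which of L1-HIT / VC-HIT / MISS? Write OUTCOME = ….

#0 0x3c→b15/s1 MISS; vc=[]
#1 0x3f→b15/s1 L1-HIT; vc=[]
#2 0x3f→b15/s1 L1-HIT; vc=[]
#3 0x3f→b15/s1 L1-HIT; vc=[]
#4 0x3c→b15/s1 L1-HIT; vc=[]
#5 0x3d→b15/s1 L1-HIT; vc=[]
#6 0x3d→b15/s1 L1-HIT; vc=[]
#7 0x26→b9/s1 MISS; vc=[15]
#8 0x24→b9/s1 L1-HIT; vc=[15]
#9 0x27→b9/s1 L1-HIT; vc=[15]
#10 0x36→b13/s1 MISS; vc=[15,9]
#11 0x3d→b15/s1 VC-HIT; vc=[13,9]
#12 0xc→b3/s1 MISS; vc=[13,9,15]
#13 0x14→b5/s1 MISS; vc=[13,9,15,3]
#14 0xc→b3/s1 VC-HIT; vc=[13,9,15,5]

OUTCOME = MISS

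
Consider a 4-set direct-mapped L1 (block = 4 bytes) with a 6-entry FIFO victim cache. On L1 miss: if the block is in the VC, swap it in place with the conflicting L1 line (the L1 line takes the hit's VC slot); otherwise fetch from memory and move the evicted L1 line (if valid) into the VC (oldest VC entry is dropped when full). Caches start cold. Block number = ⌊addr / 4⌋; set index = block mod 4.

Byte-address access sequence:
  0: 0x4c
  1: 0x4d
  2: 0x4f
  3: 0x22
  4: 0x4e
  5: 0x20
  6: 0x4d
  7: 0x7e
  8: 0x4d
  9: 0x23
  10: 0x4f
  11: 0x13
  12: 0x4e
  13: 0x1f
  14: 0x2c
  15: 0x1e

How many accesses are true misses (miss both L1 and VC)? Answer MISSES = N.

MISSES = 6

#0 0x4c→b19/s3 MISS; vc=[]
#1 0x4d→b19/s3 L1-HIT; vc=[]
#2 0x4f→b19/s3 L1-HIT; vc=[]
#3 0x22→b8/s0 MISS; vc=[]
#4 0x4e→b19/s3 L1-HIT; vc=[]
#5 0x20→b8/s0 L1-HIT; vc=[]
#6 0x4d→b19/s3 L1-HIT; vc=[]
#7 0x7e→b31/s3 MISS; vc=[19]
#8 0x4d→b19/s3 VC-HIT; vc=[31]
#9 0x23→b8/s0 L1-HIT; vc=[31]
#10 0x4f→b19/s3 L1-HIT; vc=[31]
#11 0x13→b4/s0 MISS; vc=[31,8]
#12 0x4e→b19/s3 L1-HIT; vc=[31,8]
#13 0x1f→b7/s3 MISS; vc=[31,8,19]
#14 0x2c→b11/s3 MISS; vc=[31,8,19,7]
#15 0x1e→b7/s3 VC-HIT; vc=[31,8,19,11]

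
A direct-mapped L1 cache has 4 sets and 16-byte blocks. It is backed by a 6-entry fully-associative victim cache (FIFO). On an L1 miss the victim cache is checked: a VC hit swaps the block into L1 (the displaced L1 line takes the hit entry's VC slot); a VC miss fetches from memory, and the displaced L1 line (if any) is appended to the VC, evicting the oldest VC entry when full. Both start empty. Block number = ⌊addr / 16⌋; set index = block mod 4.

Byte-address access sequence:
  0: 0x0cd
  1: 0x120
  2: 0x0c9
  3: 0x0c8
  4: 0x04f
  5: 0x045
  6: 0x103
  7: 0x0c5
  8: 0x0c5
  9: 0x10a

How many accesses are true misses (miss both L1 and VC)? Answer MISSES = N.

MISSES = 4

0: 0xcd (blk 12, set 0) → MISS  vc=[]
1: 0x120 (blk 18, set 2) → MISS  vc=[]
2: 0xc9 (blk 12, set 0) → L1-HIT  vc=[]
3: 0xc8 (blk 12, set 0) → L1-HIT  vc=[]
4: 0x4f (blk 4, set 0) → MISS  vc=[12]
5: 0x45 (blk 4, set 0) → L1-HIT  vc=[12]
6: 0x103 (blk 16, set 0) → MISS  vc=[12, 4]
7: 0xc5 (blk 12, set 0) → VC-HIT  vc=[16, 4]
8: 0xc5 (blk 12, set 0) → L1-HIT  vc=[16, 4]
9: 0x10a (blk 16, set 0) → VC-HIT  vc=[12, 4]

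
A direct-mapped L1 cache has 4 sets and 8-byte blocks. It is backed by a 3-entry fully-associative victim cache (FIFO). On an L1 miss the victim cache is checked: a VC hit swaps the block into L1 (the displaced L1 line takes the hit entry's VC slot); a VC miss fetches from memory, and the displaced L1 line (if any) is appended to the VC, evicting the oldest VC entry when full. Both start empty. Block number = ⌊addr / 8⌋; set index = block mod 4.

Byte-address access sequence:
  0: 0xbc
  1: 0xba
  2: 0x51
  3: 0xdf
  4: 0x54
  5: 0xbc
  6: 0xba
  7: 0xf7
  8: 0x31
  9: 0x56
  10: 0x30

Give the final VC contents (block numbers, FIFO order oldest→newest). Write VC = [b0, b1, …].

VC = [27, 10, 30]

  [0] addr=0xbc blk=23 s=3: MISS | VC []
  [1] addr=0xba blk=23 s=3: L1-HIT | VC []
  [2] addr=0x51 blk=10 s=2: MISS | VC []
  [3] addr=0xdf blk=27 s=3: MISS | VC [23]
  [4] addr=0x54 blk=10 s=2: L1-HIT | VC [23]
  [5] addr=0xbc blk=23 s=3: VC-HIT | VC [27]
  [6] addr=0xba blk=23 s=3: L1-HIT | VC [27]
  [7] addr=0xf7 blk=30 s=2: MISS | VC [27, 10]
  [8] addr=0x31 blk=6 s=2: MISS | VC [27, 10, 30]
  [9] addr=0x56 blk=10 s=2: VC-HIT | VC [27, 6, 30]
  [10] addr=0x30 blk=6 s=2: VC-HIT | VC [27, 10, 30]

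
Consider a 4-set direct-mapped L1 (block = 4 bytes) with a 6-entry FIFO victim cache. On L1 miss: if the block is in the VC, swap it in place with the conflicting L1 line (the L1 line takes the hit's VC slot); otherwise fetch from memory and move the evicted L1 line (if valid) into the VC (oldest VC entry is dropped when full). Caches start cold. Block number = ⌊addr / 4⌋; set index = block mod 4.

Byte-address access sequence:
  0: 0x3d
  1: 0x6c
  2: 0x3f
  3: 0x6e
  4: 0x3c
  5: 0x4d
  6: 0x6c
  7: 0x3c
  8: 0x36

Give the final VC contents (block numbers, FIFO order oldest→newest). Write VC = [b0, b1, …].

VC = [19, 27]

0: 0x3d (blk 15, set 3) → MISS  vc=[]
1: 0x6c (blk 27, set 3) → MISS  vc=[15]
2: 0x3f (blk 15, set 3) → VC-HIT  vc=[27]
3: 0x6e (blk 27, set 3) → VC-HIT  vc=[15]
4: 0x3c (blk 15, set 3) → VC-HIT  vc=[27]
5: 0x4d (blk 19, set 3) → MISS  vc=[27, 15]
6: 0x6c (blk 27, set 3) → VC-HIT  vc=[19, 15]
7: 0x3c (blk 15, set 3) → VC-HIT  vc=[19, 27]
8: 0x36 (blk 13, set 1) → MISS  vc=[19, 27]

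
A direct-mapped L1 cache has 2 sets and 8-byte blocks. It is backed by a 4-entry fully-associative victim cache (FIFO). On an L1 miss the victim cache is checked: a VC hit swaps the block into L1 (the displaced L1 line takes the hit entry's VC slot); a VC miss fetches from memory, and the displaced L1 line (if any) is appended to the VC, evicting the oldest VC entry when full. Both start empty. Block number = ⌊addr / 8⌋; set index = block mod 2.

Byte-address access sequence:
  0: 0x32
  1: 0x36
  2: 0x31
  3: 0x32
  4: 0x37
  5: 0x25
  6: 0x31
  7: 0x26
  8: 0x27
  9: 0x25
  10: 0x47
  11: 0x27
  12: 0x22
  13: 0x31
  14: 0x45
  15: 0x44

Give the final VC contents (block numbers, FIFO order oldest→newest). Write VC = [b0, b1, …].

0: 0x32 (blk 6, set 0) → MISS  vc=[]
1: 0x36 (blk 6, set 0) → L1-HIT  vc=[]
2: 0x31 (blk 6, set 0) → L1-HIT  vc=[]
3: 0x32 (blk 6, set 0) → L1-HIT  vc=[]
4: 0x37 (blk 6, set 0) → L1-HIT  vc=[]
5: 0x25 (blk 4, set 0) → MISS  vc=[6]
6: 0x31 (blk 6, set 0) → VC-HIT  vc=[4]
7: 0x26 (blk 4, set 0) → VC-HIT  vc=[6]
8: 0x27 (blk 4, set 0) → L1-HIT  vc=[6]
9: 0x25 (blk 4, set 0) → L1-HIT  vc=[6]
10: 0x47 (blk 8, set 0) → MISS  vc=[6, 4]
11: 0x27 (blk 4, set 0) → VC-HIT  vc=[6, 8]
12: 0x22 (blk 4, set 0) → L1-HIT  vc=[6, 8]
13: 0x31 (blk 6, set 0) → VC-HIT  vc=[4, 8]
14: 0x45 (blk 8, set 0) → VC-HIT  vc=[4, 6]
15: 0x44 (blk 8, set 0) → L1-HIT  vc=[4, 6]

VC = [4, 6]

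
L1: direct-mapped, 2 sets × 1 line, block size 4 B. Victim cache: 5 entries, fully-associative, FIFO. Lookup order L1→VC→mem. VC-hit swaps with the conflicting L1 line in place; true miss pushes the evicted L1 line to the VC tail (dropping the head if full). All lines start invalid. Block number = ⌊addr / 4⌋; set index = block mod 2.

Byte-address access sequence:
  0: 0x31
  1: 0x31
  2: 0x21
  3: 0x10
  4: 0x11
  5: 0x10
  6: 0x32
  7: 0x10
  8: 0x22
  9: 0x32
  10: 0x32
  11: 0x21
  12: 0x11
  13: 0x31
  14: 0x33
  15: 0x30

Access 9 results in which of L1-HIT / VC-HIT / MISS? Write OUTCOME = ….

0: 0x31 (blk 12, set 0) → MISS  vc=[]
1: 0x31 (blk 12, set 0) → L1-HIT  vc=[]
2: 0x21 (blk 8, set 0) → MISS  vc=[12]
3: 0x10 (blk 4, set 0) → MISS  vc=[12, 8]
4: 0x11 (blk 4, set 0) → L1-HIT  vc=[12, 8]
5: 0x10 (blk 4, set 0) → L1-HIT  vc=[12, 8]
6: 0x32 (blk 12, set 0) → VC-HIT  vc=[4, 8]
7: 0x10 (blk 4, set 0) → VC-HIT  vc=[12, 8]
8: 0x22 (blk 8, set 0) → VC-HIT  vc=[12, 4]
9: 0x32 (blk 12, set 0) → VC-HIT  vc=[8, 4]
10: 0x32 (blk 12, set 0) → L1-HIT  vc=[8, 4]
11: 0x21 (blk 8, set 0) → VC-HIT  vc=[12, 4]
12: 0x11 (blk 4, set 0) → VC-HIT  vc=[12, 8]
13: 0x31 (blk 12, set 0) → VC-HIT  vc=[4, 8]
14: 0x33 (blk 12, set 0) → L1-HIT  vc=[4, 8]
15: 0x30 (blk 12, set 0) → L1-HIT  vc=[4, 8]

OUTCOME = VC-HIT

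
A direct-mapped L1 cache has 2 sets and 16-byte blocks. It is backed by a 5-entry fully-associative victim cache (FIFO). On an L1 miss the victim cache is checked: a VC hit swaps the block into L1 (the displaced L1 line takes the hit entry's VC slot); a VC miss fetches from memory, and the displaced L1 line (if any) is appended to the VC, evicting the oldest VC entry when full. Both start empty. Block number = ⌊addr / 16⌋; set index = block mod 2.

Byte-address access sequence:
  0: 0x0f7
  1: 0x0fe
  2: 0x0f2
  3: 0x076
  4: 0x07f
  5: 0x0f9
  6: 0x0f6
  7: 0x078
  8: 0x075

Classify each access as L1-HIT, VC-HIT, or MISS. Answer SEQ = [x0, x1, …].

SEQ = [MISS, L1-HIT, L1-HIT, MISS, L1-HIT, VC-HIT, L1-HIT, VC-HIT, L1-HIT]

0: 0xf7 (blk 15, set 1) → MISS  vc=[]
1: 0xfe (blk 15, set 1) → L1-HIT  vc=[]
2: 0xf2 (blk 15, set 1) → L1-HIT  vc=[]
3: 0x76 (blk 7, set 1) → MISS  vc=[15]
4: 0x7f (blk 7, set 1) → L1-HIT  vc=[15]
5: 0xf9 (blk 15, set 1) → VC-HIT  vc=[7]
6: 0xf6 (blk 15, set 1) → L1-HIT  vc=[7]
7: 0x78 (blk 7, set 1) → VC-HIT  vc=[15]
8: 0x75 (blk 7, set 1) → L1-HIT  vc=[15]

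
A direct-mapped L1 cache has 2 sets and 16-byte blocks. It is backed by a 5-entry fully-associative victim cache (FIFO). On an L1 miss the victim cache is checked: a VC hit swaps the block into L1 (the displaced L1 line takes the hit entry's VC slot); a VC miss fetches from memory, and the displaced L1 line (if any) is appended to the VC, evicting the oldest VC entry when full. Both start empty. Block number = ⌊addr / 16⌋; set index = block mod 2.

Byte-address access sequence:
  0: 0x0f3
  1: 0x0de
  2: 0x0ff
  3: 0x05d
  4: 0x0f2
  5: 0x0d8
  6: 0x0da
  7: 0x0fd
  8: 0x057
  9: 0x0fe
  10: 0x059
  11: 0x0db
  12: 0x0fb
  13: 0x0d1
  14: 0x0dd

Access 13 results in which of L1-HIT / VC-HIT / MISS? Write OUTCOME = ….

#0 0xf3→b15/s1 MISS; vc=[]
#1 0xde→b13/s1 MISS; vc=[15]
#2 0xff→b15/s1 VC-HIT; vc=[13]
#3 0x5d→b5/s1 MISS; vc=[13,15]
#4 0xf2→b15/s1 VC-HIT; vc=[13,5]
#5 0xd8→b13/s1 VC-HIT; vc=[15,5]
#6 0xda→b13/s1 L1-HIT; vc=[15,5]
#7 0xfd→b15/s1 VC-HIT; vc=[13,5]
#8 0x57→b5/s1 VC-HIT; vc=[13,15]
#9 0xfe→b15/s1 VC-HIT; vc=[13,5]
#10 0x59→b5/s1 VC-HIT; vc=[13,15]
#11 0xdb→b13/s1 VC-HIT; vc=[5,15]
#12 0xfb→b15/s1 VC-HIT; vc=[5,13]
#13 0xd1→b13/s1 VC-HIT; vc=[5,15]
#14 0xdd→b13/s1 L1-HIT; vc=[5,15]

OUTCOME = VC-HIT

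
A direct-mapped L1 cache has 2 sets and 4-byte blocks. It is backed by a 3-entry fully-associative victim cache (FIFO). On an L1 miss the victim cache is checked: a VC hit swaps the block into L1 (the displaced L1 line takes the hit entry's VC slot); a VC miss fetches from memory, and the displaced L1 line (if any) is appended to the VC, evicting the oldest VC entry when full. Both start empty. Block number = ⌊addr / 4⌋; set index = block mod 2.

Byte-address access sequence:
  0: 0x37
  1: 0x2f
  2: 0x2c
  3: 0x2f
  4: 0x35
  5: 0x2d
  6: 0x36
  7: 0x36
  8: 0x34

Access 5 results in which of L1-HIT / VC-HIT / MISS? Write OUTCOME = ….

  [0] addr=0x37 blk=13 s=1: MISS | VC []
  [1] addr=0x2f blk=11 s=1: MISS | VC [13]
  [2] addr=0x2c blk=11 s=1: L1-HIT | VC [13]
  [3] addr=0x2f blk=11 s=1: L1-HIT | VC [13]
  [4] addr=0x35 blk=13 s=1: VC-HIT | VC [11]
  [5] addr=0x2d blk=11 s=1: VC-HIT | VC [13]
  [6] addr=0x36 blk=13 s=1: VC-HIT | VC [11]
  [7] addr=0x36 blk=13 s=1: L1-HIT | VC [11]
  [8] addr=0x34 blk=13 s=1: L1-HIT | VC [11]

OUTCOME = VC-HIT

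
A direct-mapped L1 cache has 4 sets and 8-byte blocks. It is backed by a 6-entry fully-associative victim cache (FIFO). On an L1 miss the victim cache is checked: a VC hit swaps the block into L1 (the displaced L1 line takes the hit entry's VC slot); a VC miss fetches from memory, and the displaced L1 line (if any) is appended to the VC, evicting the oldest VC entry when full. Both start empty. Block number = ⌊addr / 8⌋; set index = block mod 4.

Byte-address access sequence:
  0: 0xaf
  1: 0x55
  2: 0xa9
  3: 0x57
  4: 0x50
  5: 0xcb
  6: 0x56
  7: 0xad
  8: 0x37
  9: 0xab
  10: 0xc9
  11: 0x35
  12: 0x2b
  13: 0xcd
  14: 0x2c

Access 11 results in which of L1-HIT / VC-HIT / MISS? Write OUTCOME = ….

  [0] addr=0xaf blk=21 s=1: MISS | VC []
  [1] addr=0x55 blk=10 s=2: MISS | VC []
  [2] addr=0xa9 blk=21 s=1: L1-HIT | VC []
  [3] addr=0x57 blk=10 s=2: L1-HIT | VC []
  [4] addr=0x50 blk=10 s=2: L1-HIT | VC []
  [5] addr=0xcb blk=25 s=1: MISS | VC [21]
  [6] addr=0x56 blk=10 s=2: L1-HIT | VC [21]
  [7] addr=0xad blk=21 s=1: VC-HIT | VC [25]
  [8] addr=0x37 blk=6 s=2: MISS | VC [25, 10]
  [9] addr=0xab blk=21 s=1: L1-HIT | VC [25, 10]
  [10] addr=0xc9 blk=25 s=1: VC-HIT | VC [21, 10]
  [11] addr=0x35 blk=6 s=2: L1-HIT | VC [21, 10]
  [12] addr=0x2b blk=5 s=1: MISS | VC [21, 10, 25]
  [13] addr=0xcd blk=25 s=1: VC-HIT | VC [21, 10, 5]
  [14] addr=0x2c blk=5 s=1: VC-HIT | VC [21, 10, 25]

OUTCOME = L1-HIT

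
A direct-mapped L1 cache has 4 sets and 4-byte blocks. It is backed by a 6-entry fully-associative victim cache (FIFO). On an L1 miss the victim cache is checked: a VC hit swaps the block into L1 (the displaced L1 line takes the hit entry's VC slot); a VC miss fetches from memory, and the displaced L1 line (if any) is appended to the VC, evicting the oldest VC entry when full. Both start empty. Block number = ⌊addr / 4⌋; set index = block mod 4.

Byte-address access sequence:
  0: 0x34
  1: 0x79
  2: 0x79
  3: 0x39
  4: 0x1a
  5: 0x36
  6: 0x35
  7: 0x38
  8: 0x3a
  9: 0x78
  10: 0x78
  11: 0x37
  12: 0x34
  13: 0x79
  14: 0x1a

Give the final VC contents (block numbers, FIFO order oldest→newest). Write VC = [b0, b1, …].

VC = [14, 30]

  [0] addr=0x34 blk=13 s=1: MISS | VC []
  [1] addr=0x79 blk=30 s=2: MISS | VC []
  [2] addr=0x79 blk=30 s=2: L1-HIT | VC []
  [3] addr=0x39 blk=14 s=2: MISS | VC [30]
  [4] addr=0x1a blk=6 s=2: MISS | VC [30, 14]
  [5] addr=0x36 blk=13 s=1: L1-HIT | VC [30, 14]
  [6] addr=0x35 blk=13 s=1: L1-HIT | VC [30, 14]
  [7] addr=0x38 blk=14 s=2: VC-HIT | VC [30, 6]
  [8] addr=0x3a blk=14 s=2: L1-HIT | VC [30, 6]
  [9] addr=0x78 blk=30 s=2: VC-HIT | VC [14, 6]
  [10] addr=0x78 blk=30 s=2: L1-HIT | VC [14, 6]
  [11] addr=0x37 blk=13 s=1: L1-HIT | VC [14, 6]
  [12] addr=0x34 blk=13 s=1: L1-HIT | VC [14, 6]
  [13] addr=0x79 blk=30 s=2: L1-HIT | VC [14, 6]
  [14] addr=0x1a blk=6 s=2: VC-HIT | VC [14, 30]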